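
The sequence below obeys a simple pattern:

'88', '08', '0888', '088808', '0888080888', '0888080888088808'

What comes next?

Each term (from the third on) is the previous term followed by the one before it: term 3 = 08·88 = 0888.
Continuing: 0888080888088808 · 0888080888 gives term 7.

08880808880888080888080888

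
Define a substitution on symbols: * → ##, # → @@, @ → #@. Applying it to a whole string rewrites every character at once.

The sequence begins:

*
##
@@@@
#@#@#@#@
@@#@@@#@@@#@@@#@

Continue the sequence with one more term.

#@#@@@#@#@#@@@#@#@#@@@#@#@#@@@#@

φ(@@#@@@#@@@#@@@#@) expands symbol-by-symbol to #@ #@ @@ #@ #@ #@ @@ #@ #@ #@ @@ #@ #@ #@ @@ #@; joining the 16 pieces gives the next term.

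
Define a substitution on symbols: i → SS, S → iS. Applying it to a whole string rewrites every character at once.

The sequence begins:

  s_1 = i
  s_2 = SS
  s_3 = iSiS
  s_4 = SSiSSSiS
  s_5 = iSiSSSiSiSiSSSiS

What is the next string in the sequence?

SSiSSSiSiSiSSSiSSSiSSSiSiSiSSSiS

φ(iSiSSSiSiSiSSSiS) expands symbol-by-symbol to SS iS SS iS iS iS SS iS SS iS SS iS iS iS SS iS; joining the 16 pieces gives the next term.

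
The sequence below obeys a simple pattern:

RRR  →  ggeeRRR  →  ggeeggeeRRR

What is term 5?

ggeeggeeggeeggeeRRR

Each term is the previous one with ggee prepended.
From ggeeggeeRRR, 2 further steps: ggeeggeeRRR → ggeeggeeggeeRRR → (answer).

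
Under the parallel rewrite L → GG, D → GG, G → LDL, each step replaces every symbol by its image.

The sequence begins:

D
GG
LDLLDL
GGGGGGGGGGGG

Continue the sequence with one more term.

Rewriting each symbol of GGGGGGGGGGGG: G→LDL, G→LDL, G→LDL, G→LDL, G→LDL, G→LDL, G→LDL, G→LDL, G→LDL, G→LDL, G→LDL, G→LDL, which concatenates to LDL LDL LDL LDL LDL LDL LDL LDL LDL LDL LDL LDL.

LDLLDLLDLLDLLDLLDLLDLLDLLDLLDLLDLLDL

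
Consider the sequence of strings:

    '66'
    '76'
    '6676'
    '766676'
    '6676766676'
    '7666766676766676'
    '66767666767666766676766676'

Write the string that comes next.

From term 3 onward, concatenate the second-to-last term with the last: 66·76 = 6676, 76·6676 = 766676, …
So term 8 is 7666766676766676·66767666767666766676766676.

766676667676667666767666767666766676766676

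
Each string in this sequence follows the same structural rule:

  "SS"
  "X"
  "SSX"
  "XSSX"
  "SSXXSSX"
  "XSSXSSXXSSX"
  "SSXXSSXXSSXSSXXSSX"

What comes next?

This is a Fibonacci-style word recurrence s(k) = s(k−2)·s(k−1): e.g. SS·X = SSX.
Continuing: XSSXSSXXSSX · SSXXSSXXSSXSSXXSSX gives term 8.

XSSXSSXXSSXSSXXSSXXSSXSSXXSSX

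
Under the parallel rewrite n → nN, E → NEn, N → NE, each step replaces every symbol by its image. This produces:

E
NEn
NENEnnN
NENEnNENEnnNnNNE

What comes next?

NENEnNENEnnNNENEnNENEnnNnNNEnNNENENEn

Applying the rule to each of the 16 symbols of NENEnNENEnnNnNNE gives the pieces NE NEn NE NEn nN NE NEn NE NEn nN nN NE nN NE NE NEn, which concatenate to the answer.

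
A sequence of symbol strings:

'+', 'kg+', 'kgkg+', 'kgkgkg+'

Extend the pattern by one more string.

The strings grow by a fixed prefix kg each time.
One more step from kgkgkg+ gives the answer.

kgkgkgkg+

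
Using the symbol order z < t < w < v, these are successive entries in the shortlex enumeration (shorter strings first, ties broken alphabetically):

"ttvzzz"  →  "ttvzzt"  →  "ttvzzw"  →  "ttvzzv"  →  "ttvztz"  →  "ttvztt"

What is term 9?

ttvzwz

Continuing the enumeration 3 steps past ttvztt: ttvztt → ttvztw → ttvztv → (answer).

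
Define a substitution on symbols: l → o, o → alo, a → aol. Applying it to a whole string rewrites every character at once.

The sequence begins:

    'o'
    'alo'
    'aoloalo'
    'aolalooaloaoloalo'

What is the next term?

Replace each of the 17 characters of aolalooaloaoloalo in place — aol alo o aol o alo alo aol o alo aol alo o alo aol o alo — and concatenate.

aolalooaoloaloaloaoloaloaolalooaloaoloalo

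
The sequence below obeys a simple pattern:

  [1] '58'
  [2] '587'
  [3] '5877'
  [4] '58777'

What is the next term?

Every step adds 7 to the end: s(k+1) = s(k)·7.
Applying this once more to 58777:

587777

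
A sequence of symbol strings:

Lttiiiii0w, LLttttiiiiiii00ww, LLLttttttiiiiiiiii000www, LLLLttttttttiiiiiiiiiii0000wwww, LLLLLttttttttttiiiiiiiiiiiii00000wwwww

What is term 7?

The n-th term is n L's then 2n t's then 2n+3 i's then n 0's then n w's (n = 1, 2, …).
For term 7, n = 7, so the run lengths are 7, 14, 17, 7, 7.

LLLLLLLttttttttttttttiiiiiiiiiiiiiiiii0000000wwwwwww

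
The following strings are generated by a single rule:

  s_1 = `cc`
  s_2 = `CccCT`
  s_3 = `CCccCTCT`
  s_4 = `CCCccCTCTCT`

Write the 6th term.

Each term wraps the previous one in C on the left and CT on the right.
From CCCccCTCTCT, 2 further steps: CCCccCTCTCT → CCCCccCTCTCTCT → (answer).

CCCCCccCTCTCTCTCT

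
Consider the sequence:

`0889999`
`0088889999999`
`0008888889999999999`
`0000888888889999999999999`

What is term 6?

Term n consists of n 0's, followed by 2n 8's, followed by 3n+1 9's (n = 1, 2, …).
Setting n = 6 gives 6, 12, 19 characters in each block.

0000008888888888889999999999999999999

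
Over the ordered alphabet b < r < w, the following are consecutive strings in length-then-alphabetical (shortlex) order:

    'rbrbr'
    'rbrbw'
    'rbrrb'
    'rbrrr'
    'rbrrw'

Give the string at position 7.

Stepping forward 2 times from rbrrw: rbrrw → rbrwb, then the target.

rbrwr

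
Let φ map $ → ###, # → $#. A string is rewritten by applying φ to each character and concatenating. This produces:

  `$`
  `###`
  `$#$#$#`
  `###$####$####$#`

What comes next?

$#$#$####$#$#$#$####$#$#$#$####$#

Replace each of the 15 characters of ###$####$####$# in place — $# $# $# ### $# $# $# $# ### $# $# $# $# ### $# — and concatenate.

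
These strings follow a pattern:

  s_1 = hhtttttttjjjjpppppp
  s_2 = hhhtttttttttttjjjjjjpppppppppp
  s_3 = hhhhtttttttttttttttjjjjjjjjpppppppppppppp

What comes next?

Each string has the form h^{n} t^{4n-1} j^{2n} p^{4n-2}, where the shown terms are n = 2, 3, 4.
For the next term, n = 5, so the run lengths are 5, 19, 10, 18.

hhhhhtttttttttttttttttttjjjjjjjjjjpppppppppppppppppp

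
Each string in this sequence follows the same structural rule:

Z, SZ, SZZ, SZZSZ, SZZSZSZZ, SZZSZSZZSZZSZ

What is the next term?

Each term (from the third on) is the previous term followed by the one before it: term 3 = SZ·Z = SZZ.
Continuing: SZZSZSZZSZZSZ · SZZSZSZZ gives term 7.

SZZSZSZZSZZSZSZZSZSZZ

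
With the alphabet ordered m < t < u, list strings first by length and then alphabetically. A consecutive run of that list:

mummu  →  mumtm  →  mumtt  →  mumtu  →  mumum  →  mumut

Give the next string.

Find the rightmost character of mumut below u, bump it to the next letter, and reset everything to its right to m.

mumuu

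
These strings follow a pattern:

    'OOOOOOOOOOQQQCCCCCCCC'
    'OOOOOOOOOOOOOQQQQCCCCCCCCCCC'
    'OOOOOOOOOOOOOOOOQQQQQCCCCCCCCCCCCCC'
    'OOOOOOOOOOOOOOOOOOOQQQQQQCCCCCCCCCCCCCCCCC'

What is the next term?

Reading off run lengths: O runs 10, 13, 16, 19; Q runs 3, 4, 5, 6; C runs 8, 11, 14, 17 — each is linear in n, where the shown terms are n = 3, 4, 5, 6.
Setting n = 7 gives 22, 7, 20 characters in each block.

OOOOOOOOOOOOOOOOOOOOOOQQQQQQQCCCCCCCCCCCCCCCCCCCC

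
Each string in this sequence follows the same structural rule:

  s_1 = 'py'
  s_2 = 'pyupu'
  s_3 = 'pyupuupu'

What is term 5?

pyupuupuupuupu

Every step adds upu to the end: s(k+1) = s(k)·upu.
From pyupuupu, 2 further steps: pyupuupu → pyupuupuupu → (answer).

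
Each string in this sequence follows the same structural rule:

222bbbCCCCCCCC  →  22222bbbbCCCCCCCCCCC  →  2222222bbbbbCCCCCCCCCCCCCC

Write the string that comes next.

222222222bbbbbbCCCCCCCCCCCCCCCCC

Reading off run lengths: 2 runs 3, 5, 7; b runs 3, 4, 5; C runs 8, 11, 14 — each is linear in n, where the shown terms are n = 2, 3, 4.
Setting n = 5 gives 9, 6, 17 characters in each block.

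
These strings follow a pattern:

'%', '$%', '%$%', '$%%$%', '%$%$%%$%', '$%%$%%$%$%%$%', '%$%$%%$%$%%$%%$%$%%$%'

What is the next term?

$%%$%%$%$%%$%%$%$%%$%$%%$%%$%$%%$%

This is a Fibonacci-style word recurrence s(k) = s(k−2)·s(k−1): e.g. %·$% = %$%.
The next term joins $%%$%%$%$%%$% and %$%$%%$%$%%$%%$%$%%$%.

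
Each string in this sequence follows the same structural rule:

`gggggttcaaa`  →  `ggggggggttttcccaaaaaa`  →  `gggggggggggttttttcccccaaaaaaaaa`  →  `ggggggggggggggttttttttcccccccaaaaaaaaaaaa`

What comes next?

gggggggggggggggggttttttttttcccccccccaaaaaaaaaaaaaaa

The n-th term is 3n+2 g's then 2n t's then 2n-1 c's then 3n a's (n = 1, 2, …).
For the next term, n = 5, so the run lengths are 17, 10, 9, 15.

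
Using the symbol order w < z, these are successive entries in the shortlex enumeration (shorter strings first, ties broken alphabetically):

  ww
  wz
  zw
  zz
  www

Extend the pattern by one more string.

Treat www as a base-2 numeral over the given alphabet and add one, carrying through any trailing z's.

wwz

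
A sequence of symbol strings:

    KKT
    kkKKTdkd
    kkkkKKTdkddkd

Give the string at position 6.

kkkkkkkkkkKKTdkddkddkddkddkd

s(k+1) = kk·s(k)·dkd, so each term gains kk as a prefix and dkd as a suffix.
From kkkkKKTdkddkd, 3 further steps: kkkkKKTdkddkd → kkkkkkKKTdkddkddkd → kkkkkkkkKKTdkddkddkddkd → (answer).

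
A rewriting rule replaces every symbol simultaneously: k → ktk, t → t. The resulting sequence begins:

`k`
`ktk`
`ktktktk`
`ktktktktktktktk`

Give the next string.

Replace each of the 15 characters of ktktktktktktktk in place — ktk t ktk t ktk t ktk t ktk t ktk t ktk t ktk — and concatenate.

ktktktktktktktktktktktktktktktk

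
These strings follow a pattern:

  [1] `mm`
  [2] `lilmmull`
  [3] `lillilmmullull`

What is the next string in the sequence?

Every step adds lil to the front and ull to the end of the previous string.
One more step from lillilmmullull gives the answer.

lillillilmmullullull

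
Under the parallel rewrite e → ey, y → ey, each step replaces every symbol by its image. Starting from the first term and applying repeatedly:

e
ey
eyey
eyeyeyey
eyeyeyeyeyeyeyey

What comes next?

eyeyeyeyeyeyeyeyeyeyeyeyeyeyeyey

φ(eyeyeyeyeyeyeyey) expands symbol-by-symbol to ey ey ey ey ey ey ey ey ey ey ey ey ey ey ey ey; joining the 16 pieces gives the next term.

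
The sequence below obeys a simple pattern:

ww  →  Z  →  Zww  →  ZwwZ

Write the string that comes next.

Each term (from the third on) is the previous term followed by the one before it: term 3 = Z·ww = Zww.
The next term joins ZwwZ and Zww.

ZwwZZww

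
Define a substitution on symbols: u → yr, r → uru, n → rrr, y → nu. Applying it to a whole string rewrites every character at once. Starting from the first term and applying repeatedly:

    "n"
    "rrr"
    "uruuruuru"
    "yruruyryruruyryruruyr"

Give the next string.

nuuruyruruyrnuurunuuruyruruyrnuurunuuruyruruyrnuuru

φ(yruruyryruruyryruruyr) expands symbol-by-symbol to nu uru yr uru yr nu uru nu uru yr uru yr nu uru nu uru yr uru yr nu uru; joining the 21 pieces gives the next term.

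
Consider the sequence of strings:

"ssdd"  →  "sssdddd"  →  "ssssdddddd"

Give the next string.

The n-th term is n+1 s's then 2n d's (n = 1, 2, …).
For the next term, n = 4, so the run lengths are 5, 8.

sssssdddddddd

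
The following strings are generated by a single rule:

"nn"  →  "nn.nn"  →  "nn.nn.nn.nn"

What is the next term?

nn.nn.nn.nn.nn.nn.nn.nn

Every step duplicates the string with '.' between the halves.
So the next term is two copies of nn.nn.nn.nn with '.' between the halves.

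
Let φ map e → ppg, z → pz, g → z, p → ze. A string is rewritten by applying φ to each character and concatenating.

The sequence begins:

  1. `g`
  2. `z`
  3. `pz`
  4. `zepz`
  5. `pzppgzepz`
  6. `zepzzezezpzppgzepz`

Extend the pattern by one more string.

pzppgzepzpzppgpzppgpzzepzzezezpzppgzepz

Replace each of the 18 characters of zepzzezezpzppgzepz in place — pz ppg ze pz pz ppg pz ppg pz ze pz ze ze z pz ppg ze pz — and concatenate.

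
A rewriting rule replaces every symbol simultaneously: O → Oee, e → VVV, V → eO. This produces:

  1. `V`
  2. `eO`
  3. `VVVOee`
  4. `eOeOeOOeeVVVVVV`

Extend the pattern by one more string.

Applying the rule to each of the 15 symbols of eOeOeOOeeVVVVVV gives the pieces VVV Oee VVV Oee VVV Oee Oee VVV VVV eO eO eO eO eO eO, which concatenate to the answer.

VVVOeeVVVOeeVVVOeeOeeVVVVVVeOeOeOeOeOeO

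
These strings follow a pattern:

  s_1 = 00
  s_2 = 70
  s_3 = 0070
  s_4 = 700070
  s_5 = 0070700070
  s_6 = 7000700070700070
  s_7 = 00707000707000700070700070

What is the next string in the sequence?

700070007070007000707000707000700070700070

From term 3 onward, concatenate the second-to-last term with the last: 00·70 = 0070, 70·0070 = 700070, …
The next term joins 7000700070700070 and 00707000707000700070700070.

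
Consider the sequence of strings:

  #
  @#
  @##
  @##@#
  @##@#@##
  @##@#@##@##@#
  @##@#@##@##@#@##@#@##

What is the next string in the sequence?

From term 3 onward, concatenate the last term with the second-to-last: @#·# = @##, @##·@# = @##@#, …
So term 8 is @##@#@##@##@#@##@#@##·@##@#@##@##@#.

@##@#@##@##@#@##@#@##@##@#@##@##@#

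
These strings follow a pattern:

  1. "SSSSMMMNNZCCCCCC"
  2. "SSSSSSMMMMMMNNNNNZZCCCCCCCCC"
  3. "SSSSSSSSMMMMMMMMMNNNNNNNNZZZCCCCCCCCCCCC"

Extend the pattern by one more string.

SSSSSSSSSSMMMMMMMMMMMMNNNNNNNNNNNZZZZCCCCCCCCCCCCCCC

The n-th term is 2n+2 S's then 3n M's then 3n-1 N's then n Z's then 3n+3 C's (n = 1, 2, …).
At n = 4 the blocks have lengths 10, 12, 11, 4, 15.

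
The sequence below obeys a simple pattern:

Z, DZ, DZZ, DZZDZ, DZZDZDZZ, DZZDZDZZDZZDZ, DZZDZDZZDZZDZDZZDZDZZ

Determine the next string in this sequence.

DZZDZDZZDZZDZDZZDZDZZDZZDZDZZDZZDZ

Each term (from the third on) is the previous term followed by the one before it: term 3 = DZ·Z = DZZ.
The next term joins DZZDZDZZDZZDZDZZDZDZZ and DZZDZDZZDZZDZ.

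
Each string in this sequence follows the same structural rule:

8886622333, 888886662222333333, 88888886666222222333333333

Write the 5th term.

The n-th term is 2n+1 8's then n+1 6's then 2n 2's then 3n 3's (n = 1, 2, …).
Setting n = 5 gives 11, 6, 10, 15 characters in each block.

888888888886666662222222222333333333333333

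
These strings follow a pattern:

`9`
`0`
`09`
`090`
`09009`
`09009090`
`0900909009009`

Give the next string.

Each term (from the third on) is the previous term followed by the one before it: term 3 = 0·9 = 09.
The next term joins 0900909009009 and 09009090.

090090900900909009090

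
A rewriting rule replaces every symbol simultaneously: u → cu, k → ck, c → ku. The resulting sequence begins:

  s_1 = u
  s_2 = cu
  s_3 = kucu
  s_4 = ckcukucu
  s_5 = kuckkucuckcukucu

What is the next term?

ckcukuckckcukucukuckkucuckcukucu

Replace each of the 16 characters of kuckkucuckcukucu in place — ck cu ku ck ck cu ku cu ku ck ku cu ck cu ku cu — and concatenate.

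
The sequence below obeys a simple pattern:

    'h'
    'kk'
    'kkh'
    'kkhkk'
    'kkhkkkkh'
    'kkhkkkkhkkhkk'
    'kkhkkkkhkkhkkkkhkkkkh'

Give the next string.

kkhkkkkhkkhkkkkhkkkkhkkhkkkkhkkhkk

From term 3 onward, concatenate the last term with the second-to-last: kk·h = kkh, kkh·kk = kkhkk, …
Continuing: kkhkkkkhkkhkkkkhkkkkh · kkhkkkkhkkhkk gives term 8.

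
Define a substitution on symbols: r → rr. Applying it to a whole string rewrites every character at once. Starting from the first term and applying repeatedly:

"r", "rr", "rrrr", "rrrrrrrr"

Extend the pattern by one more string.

rrrrrrrrrrrrrrrr

Expanding rrrrrrrr: r→rr, r→rr, r→rr, r→rr, r→rr, r→rr, r→rr, r→rr. Concatenated: rr rr rr rr rr rr rr rr.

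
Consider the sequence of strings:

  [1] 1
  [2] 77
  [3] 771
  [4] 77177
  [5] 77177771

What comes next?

Each term (from the third on) is the previous term followed by the one before it: term 3 = 77·1 = 771.
So term 6 is 77177771·77177.

7717777177177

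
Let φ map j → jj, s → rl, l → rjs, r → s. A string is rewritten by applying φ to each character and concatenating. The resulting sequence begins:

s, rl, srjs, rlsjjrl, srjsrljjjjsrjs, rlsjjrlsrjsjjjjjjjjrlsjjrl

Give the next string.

φ(rlsjjrlsrjsjjjjjjjjrlsjjrl) expands symbol-by-symbol to s rjs rl jj jj s rjs rl s jj rl jj jj jj jj jj jj jj jj s rjs rl jj jj s rjs; joining the 26 pieces gives the next term.

srjsrljjjjsrjsrlsjjrljjjjjjjjjjjjjjjjsrjsrljjjjsrjs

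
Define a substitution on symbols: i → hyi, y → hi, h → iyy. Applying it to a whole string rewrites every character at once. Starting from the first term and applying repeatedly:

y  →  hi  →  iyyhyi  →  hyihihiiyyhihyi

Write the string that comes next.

iyyhihyiiyyhyiiyyhyihyihihiiyyhyiiyyhihyi

φ(hyihihiiyyhihyi) expands symbol-by-symbol to iyy hi hyi iyy hyi iyy hyi hyi hi hi iyy hyi iyy hi hyi; joining the 15 pieces gives the next term.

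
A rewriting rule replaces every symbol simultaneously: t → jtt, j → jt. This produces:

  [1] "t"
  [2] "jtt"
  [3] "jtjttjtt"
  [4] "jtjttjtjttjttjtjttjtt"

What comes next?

Applying the rule to each of the 21 symbols of jtjttjtjttjttjtjttjtt gives the pieces jt jtt jt jtt jtt jt jtt jt jtt jtt jt jtt jtt jt jtt jt jtt jtt jt jtt jtt, which concatenate to the answer.

jtjttjtjttjttjtjttjtjttjttjtjttjttjtjttjtjttjttjtjttjtt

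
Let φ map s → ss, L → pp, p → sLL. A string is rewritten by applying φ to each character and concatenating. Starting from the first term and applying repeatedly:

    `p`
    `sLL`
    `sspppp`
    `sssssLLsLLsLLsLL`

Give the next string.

ssssssssssppppssppppssppppsspppp

φ(sssssLLsLLsLLsLL) expands symbol-by-symbol to ss ss ss ss ss pp pp ss pp pp ss pp pp ss pp pp; joining the 16 pieces gives the next term.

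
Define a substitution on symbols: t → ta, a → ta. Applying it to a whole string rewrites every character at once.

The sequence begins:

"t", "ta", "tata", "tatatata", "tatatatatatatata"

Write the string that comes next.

Applying the rule to each of the 16 symbols of tatatatatatatata gives the pieces ta ta ta ta ta ta ta ta ta ta ta ta ta ta ta ta, which concatenate to the answer.

tatatatatatatatatatatatatatatata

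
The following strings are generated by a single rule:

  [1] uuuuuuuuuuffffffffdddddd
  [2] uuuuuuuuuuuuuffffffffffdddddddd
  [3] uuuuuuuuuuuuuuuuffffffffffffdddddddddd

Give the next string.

uuuuuuuuuuuuuuuuuuuffffffffffffffdddddddddddd

Reading off run lengths: u runs 10, 13, 16; f runs 8, 10, 12; d runs 6, 8, 10 — each is linear in n, where the shown terms are n = 3, 4, 5.
For the next term, n = 6, so the run lengths are 19, 14, 12.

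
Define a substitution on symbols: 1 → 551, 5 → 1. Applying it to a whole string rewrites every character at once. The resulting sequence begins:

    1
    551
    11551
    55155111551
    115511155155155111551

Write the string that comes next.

Replace each of the 21 characters of 115511155155155111551 in place — 551 551 1 1 551 551 551 1 1 551 1 1 551 1 1 551 551 551 1 1 551 — and concatenate.

5515511155155155111551115511155155155111551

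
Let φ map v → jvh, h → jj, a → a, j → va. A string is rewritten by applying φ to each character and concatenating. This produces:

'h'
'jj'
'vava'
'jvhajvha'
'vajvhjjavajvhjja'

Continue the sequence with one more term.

jvhavajvhjjvavaajvhavajvhjjvavaa

Replace each of the 16 characters of vajvhjjavajvhjja in place — jvh a va jvh jj va va a jvh a va jvh jj va va a — and concatenate.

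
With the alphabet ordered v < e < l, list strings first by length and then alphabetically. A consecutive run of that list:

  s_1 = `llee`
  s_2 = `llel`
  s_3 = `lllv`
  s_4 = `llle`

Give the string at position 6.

Continuing the enumeration 2 steps past llle: llle → llll → (answer).

vvvvv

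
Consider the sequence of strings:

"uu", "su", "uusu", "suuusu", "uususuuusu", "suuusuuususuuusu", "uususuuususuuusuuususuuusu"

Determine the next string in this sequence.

suuusuuususuuusuuususuuususuuusuuususuuusu

This is a Fibonacci-style word recurrence s(k) = s(k−2)·s(k−1): e.g. uu·su = uusu.
The next term joins suuusuuususuuusu and uususuuususuuusuuususuuusu.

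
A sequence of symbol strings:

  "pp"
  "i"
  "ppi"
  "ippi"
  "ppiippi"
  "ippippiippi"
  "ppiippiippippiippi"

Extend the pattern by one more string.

ippippiippippiippiippippiippi

This is a Fibonacci-style word recurrence s(k) = s(k−2)·s(k−1): e.g. pp·i = ppi.
So term 8 is ippippiippi·ppiippiippippiippi.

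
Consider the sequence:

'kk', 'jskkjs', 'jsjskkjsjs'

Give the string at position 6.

s(k+1) = js·s(k)·js, so each term gains js as a prefix and js as a suffix.
From jsjskkjsjs, 3 further steps: jsjskkjsjs → jsjsjskkjsjsjs → jsjsjsjskkjsjsjsjs → (answer).

jsjsjsjsjskkjsjsjsjsjs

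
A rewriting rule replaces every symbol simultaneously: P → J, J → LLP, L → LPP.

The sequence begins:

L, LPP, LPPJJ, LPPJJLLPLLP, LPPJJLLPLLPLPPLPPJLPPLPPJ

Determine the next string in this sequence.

Rewriting the 25 symbols of LPPJJLLPLLPLPPLPPJLPPLPPJ one by one yields LPP J J LLP LLP LPP LPP J LPP LPP J LPP J J LPP J J LLP LPP J J LPP J J LLP; concatenated:

LPPJJLLPLLPLPPLPPJLPPLPPJLPPJJLPPJJLLPLPPJJLPPJJLLP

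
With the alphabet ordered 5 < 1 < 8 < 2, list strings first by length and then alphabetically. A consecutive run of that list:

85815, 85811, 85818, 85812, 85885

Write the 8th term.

85882

Stepping forward 3 times from 85885: 85885 → 85881 → 85888, then the target.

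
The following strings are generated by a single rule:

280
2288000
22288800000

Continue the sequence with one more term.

Reading off run lengths: 2 runs 1, 2, 3; 8 runs 1, 2, 3; 0 runs 1, 3, 5 — each is linear in n (n = 1, 2, …).
For the next term, n = 4, so the run lengths are 4, 4, 7.

222288880000000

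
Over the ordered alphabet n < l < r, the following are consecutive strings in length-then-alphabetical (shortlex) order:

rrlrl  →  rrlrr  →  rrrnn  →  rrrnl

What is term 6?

rrrln

Stepping forward 2 times from rrrnl: rrrnl → rrrnr, then the target.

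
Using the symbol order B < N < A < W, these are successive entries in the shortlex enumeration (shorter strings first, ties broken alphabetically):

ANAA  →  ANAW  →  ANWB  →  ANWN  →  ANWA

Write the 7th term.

Continuing the enumeration 2 steps past ANWA: ANWA → ANWW → (answer).

AABB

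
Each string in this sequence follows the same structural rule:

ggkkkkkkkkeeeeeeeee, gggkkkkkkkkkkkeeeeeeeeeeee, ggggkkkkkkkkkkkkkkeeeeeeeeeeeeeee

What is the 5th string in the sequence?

ggggggkkkkkkkkkkkkkkkkkkkkeeeeeeeeeeeeeeeeeeeee

The n-th term is n g's then 3n+2 k's then 3n+3 e's, where the shown terms are n = 2, 3, 4.
For term 5, n = 6, so the run lengths are 6, 20, 21.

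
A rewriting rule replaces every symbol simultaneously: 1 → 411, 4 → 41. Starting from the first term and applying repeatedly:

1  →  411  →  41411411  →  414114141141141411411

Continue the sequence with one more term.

Rewriting the 21 symbols of 414114141141141411411 one by one yields 41 411 41 411 411 41 411 41 411 411 41 411 411 41 411 41 411 411 41 411 411; concatenated:

4141141411411414114141141141411411414114141141141411411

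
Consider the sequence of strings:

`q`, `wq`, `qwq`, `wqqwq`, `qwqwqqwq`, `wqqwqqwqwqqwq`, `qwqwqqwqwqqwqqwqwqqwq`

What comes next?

From term 3 onward, concatenate the second-to-last term with the last: q·wq = qwq, wq·qwq = wqqwq, …
So term 8 is wqqwqqwqwqqwq·qwqwqqwqwqqwqqwqwqqwq.

wqqwqqwqwqqwqqwqwqqwqwqqwqqwqwqqwq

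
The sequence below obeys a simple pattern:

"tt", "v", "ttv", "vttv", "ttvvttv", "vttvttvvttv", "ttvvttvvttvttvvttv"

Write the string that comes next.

vttvttvvttvttvvttvvttvttvvttv

Each term (from the third on) is the two preceding terms concatenated in order: term 3 = tt·v = ttv.
Continuing: vttvttvvttv · ttvvttvvttvttvvttv gives term 8.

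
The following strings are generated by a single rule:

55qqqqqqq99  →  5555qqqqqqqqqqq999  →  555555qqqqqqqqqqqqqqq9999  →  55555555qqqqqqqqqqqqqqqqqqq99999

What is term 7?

55555555555555qqqqqqqqqqqqqqqqqqqqqqqqqqqqqqq99999999

Term n consists of 2n 5's, followed by 4n+3 q's, followed by n+1 9's (n = 1, 2, …).
For term 7, n = 7, so the run lengths are 14, 31, 8.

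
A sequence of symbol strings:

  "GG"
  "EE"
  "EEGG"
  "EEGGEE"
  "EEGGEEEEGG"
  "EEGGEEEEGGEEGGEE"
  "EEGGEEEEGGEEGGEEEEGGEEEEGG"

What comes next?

EEGGEEEEGGEEGGEEEEGGEEEEGGEEGGEEEEGGEEGGEE

Each term (from the third on) is the previous term followed by the one before it: term 3 = EE·GG = EEGG.
Continuing: EEGGEEEEGGEEGGEEEEGGEEEEGG · EEGGEEEEGGEEGGEE gives term 8.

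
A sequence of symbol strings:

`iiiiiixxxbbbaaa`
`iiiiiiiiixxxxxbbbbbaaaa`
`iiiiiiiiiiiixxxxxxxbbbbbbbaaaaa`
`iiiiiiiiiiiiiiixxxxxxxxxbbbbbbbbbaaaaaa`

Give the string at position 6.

iiiiiiiiiiiiiiiiiiiiixxxxxxxxxxxxxbbbbbbbbbbbbbaaaaaaaa

Term n consists of 3n i's, followed by 2n-1 x's, followed by 2n-1 b's, followed by n+1 a's, where the shown terms are n = 2, 3, 4, 5.
At n = 7 the blocks have lengths 21, 13, 13, 8.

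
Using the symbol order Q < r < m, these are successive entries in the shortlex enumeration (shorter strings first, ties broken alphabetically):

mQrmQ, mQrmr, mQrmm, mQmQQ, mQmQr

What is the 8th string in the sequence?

Advancing 3 positions from mQmQr through mQmQr → mQmQm → mQmrQ reaches term 8.

mQmrr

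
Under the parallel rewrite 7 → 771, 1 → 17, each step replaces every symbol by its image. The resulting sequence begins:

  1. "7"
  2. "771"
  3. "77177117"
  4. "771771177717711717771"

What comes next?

φ(771771177717711717771) expands symbol-by-symbol to 771 771 17 771 771 17 17 771 771 771 17 771 771 17 17 771 17 771 771 771 17; joining the 21 pieces gives the next term.

7717711777177117177717717711777177117177711777177177117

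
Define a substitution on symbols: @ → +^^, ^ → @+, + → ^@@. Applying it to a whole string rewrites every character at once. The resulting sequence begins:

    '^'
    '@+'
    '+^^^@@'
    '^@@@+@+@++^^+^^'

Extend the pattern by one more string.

φ(^@@@+@+@++^^+^^) expands symbol-by-symbol to @+ +^^ +^^ +^^ ^@@ +^^ ^@@ +^^ ^@@ ^@@ @+ @+ ^@@ @+ @+; joining the 15 pieces gives the next term.

@++^^+^^+^^^@@+^^^@@+^^^@@^@@@+@+^@@@+@+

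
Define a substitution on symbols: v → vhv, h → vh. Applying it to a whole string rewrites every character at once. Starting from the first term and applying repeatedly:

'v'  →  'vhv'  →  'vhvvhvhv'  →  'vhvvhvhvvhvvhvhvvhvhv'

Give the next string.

Rewriting the 21 symbols of vhvvhvhvvhvvhvhvvhvhv one by one yields vhv vh vhv vhv vh vhv vh vhv vhv vh vhv vhv vh vhv vh vhv vhv vh vhv vh vhv; concatenated:

vhvvhvhvvhvvhvhvvhvhvvhvvhvhvvhvvhvhvvhvhvvhvvhvhvvhvhv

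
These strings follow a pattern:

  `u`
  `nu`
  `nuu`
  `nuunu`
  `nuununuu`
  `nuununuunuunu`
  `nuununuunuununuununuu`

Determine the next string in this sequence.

nuununuunuununuununuunuununuunuunu

This is a Fibonacci-style word recurrence s(k) = s(k−1)·s(k−2): e.g. nu·u = nuu.
Continuing: nuununuunuununuununuu · nuununuunuunu gives term 8.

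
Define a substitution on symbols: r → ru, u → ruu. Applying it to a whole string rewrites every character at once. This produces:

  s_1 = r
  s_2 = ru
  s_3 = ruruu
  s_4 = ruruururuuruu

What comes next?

ruruururuuruururuururuuruururuuruu

φ(ruruururuuruu) expands symbol-by-symbol to ru ruu ru ruu ruu ru ruu ru ruu ruu ru ruu ruu; joining the 13 pieces gives the next term.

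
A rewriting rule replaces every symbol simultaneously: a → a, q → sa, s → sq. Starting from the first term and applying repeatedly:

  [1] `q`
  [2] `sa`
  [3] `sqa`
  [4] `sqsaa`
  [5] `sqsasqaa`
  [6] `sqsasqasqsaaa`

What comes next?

Rewriting the 13 symbols of sqsasqasqsaaa one by one yields sq sa sq a sq sa a sq sa sq a a a; concatenated:

sqsasqasqsaasqsasqaaa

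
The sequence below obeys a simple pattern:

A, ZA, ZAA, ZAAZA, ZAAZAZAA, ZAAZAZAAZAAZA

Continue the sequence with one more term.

ZAAZAZAAZAAZAZAAZAZAA

Each term (from the third on) is the previous term followed by the one before it: term 3 = ZA·A = ZAA.
The next term joins ZAAZAZAAZAAZA and ZAAZAZAA.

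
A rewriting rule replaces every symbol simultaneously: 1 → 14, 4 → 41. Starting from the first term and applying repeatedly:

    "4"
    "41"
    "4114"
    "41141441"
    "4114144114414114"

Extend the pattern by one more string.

41141441144141141441411441141441

Applying the rule to each of the 16 symbols of 4114144114414114 gives the pieces 41 14 14 41 14 41 41 14 14 41 41 14 41 14 14 41, which concatenate to the answer.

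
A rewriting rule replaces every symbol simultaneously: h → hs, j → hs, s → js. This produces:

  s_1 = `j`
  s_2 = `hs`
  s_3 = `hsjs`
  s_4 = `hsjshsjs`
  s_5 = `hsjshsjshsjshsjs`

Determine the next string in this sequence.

hsjshsjshsjshsjshsjshsjshsjshsjs

Replace each of the 16 characters of hsjshsjshsjshsjs in place — hs js hs js hs js hs js hs js hs js hs js hs js — and concatenate.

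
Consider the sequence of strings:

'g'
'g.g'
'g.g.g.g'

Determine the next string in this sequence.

g.g.g.g.g.g.g.g

Each string is two copies of the previous one joined by '.'.
So the next term is two copies of g.g.g.g with '.' between the halves.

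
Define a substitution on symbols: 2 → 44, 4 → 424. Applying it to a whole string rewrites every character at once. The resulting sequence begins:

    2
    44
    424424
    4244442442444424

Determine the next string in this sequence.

Replace each of the 16 characters of 4244442442444424 in place — 424 44 424 424 424 424 44 424 424 44 424 424 424 424 44 424 — and concatenate.

42444424424424424444244244442442442442444424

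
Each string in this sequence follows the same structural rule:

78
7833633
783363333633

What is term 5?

7833633336333363333633

Every step adds 33633 to the end: s(k+1) = s(k)·33633.
From 783363333633, 2 further steps: 783363333633 → 78336333363333633 → (answer).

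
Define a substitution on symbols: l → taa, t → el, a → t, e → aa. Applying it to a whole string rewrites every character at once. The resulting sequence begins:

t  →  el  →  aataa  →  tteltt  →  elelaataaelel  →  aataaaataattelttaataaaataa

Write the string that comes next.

ttelttttelttelelaataaeleltteltttteltt

φ(aataaaataattelttaataaaataa) expands symbol-by-symbol to t t el t t t t el t t el el aa taa el el t t el t t t t el t t; joining the 26 pieces gives the next term.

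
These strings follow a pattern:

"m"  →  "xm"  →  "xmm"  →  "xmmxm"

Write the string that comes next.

Each term (from the third on) is the previous term followed by the one before it: term 3 = xm·m = xmm.
So term 5 is xmmxm·xmm.

xmmxmxmm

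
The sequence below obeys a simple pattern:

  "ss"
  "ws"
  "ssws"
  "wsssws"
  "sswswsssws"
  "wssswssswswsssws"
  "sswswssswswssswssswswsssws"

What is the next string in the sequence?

wssswssswswssswssswswssswswssswssswswsssws

Each term (from the third on) is the two preceding terms concatenated in order: term 3 = ss·ws = ssws.
Continuing: wssswssswswsssws · sswswssswswssswssswswsssws gives term 8.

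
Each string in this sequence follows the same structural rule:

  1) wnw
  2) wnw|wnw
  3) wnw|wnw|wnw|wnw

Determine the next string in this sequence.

s(k+1) = s(k)·|·s(k) — each term doubles the last with '|' between the halves.
So the next term is two copies of wnw|wnw|wnw|wnw with '|' between the halves.

wnw|wnw|wnw|wnw|wnw|wnw|wnw|wnw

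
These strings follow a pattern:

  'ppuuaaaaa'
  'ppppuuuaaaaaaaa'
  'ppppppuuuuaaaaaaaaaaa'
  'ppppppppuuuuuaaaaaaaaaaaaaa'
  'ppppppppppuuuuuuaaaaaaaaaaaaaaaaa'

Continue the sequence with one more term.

ppppppppppppuuuuuuuaaaaaaaaaaaaaaaaaaaa

The n-th term is 2n p's then n+1 u's then 3n+2 a's (n = 1, 2, …).
Setting n = 6 gives 12, 7, 20 characters in each block.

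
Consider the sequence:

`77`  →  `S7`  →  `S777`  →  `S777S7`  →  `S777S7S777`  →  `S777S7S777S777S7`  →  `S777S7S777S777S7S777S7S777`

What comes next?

Each term (from the third on) is the previous term followed by the one before it: term 3 = S7·77 = S777.
The next term joins S777S7S777S777S7S777S7S777 and S777S7S777S777S7.

S777S7S777S777S7S777S7S777S777S7S777S777S7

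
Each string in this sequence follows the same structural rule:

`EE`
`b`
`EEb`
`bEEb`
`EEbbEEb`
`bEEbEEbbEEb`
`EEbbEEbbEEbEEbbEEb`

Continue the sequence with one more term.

bEEbEEbbEEbEEbbEEbbEEbEEbbEEb

Each term (from the third on) is the two preceding terms concatenated in order: term 3 = EE·b = EEb.
So term 8 is bEEbEEbbEEb·EEbbEEbbEEbEEbbEEb.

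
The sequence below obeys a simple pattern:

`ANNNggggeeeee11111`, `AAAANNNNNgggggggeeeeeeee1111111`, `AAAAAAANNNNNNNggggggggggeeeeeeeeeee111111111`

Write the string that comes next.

Each string has the form A^{3n-2} N^{2n+1} g^{3n+1} e^{3n+2} 1^{2n+3} (n = 1, 2, …).
Setting n = 4 gives 10, 9, 13, 14, 11 characters in each block.

AAAAAAAAAANNNNNNNNNgggggggggggggeeeeeeeeeeeeee11111111111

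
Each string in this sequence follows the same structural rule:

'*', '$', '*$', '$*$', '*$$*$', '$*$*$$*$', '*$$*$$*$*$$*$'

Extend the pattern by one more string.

$*$*$$*$*$$*$$*$*$$*$

This is a Fibonacci-style word recurrence s(k) = s(k−2)·s(k−1): e.g. *·$ = *$.
The next term joins $*$*$$*$ and *$$*$$*$*$$*$.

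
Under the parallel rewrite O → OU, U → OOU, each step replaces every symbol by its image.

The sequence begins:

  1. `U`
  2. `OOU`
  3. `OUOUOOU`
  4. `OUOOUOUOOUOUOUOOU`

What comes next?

Rewriting the 17 symbols of OUOOUOUOOUOUOUOOU one by one yields OU OOU OU OU OOU OU OOU OU OU OOU OU OOU OU OOU OU OU OOU; concatenated:

OUOOUOUOUOOUOUOOUOUOUOOUOUOOUOUOOUOUOUOOU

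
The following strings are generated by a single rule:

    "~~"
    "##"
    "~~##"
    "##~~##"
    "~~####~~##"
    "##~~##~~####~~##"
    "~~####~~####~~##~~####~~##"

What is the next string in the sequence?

Each term (from the third on) is the two preceding terms concatenated in order: term 3 = ~~·## = ~~##.
The next term joins ##~~##~~####~~## and ~~####~~####~~##~~####~~##.

##~~##~~####~~##~~####~~####~~##~~####~~##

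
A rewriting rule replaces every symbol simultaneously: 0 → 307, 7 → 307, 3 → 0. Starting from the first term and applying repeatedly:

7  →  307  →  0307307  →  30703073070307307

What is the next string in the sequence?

Rewriting the 17 symbols of 30703073070307307 one by one yields 0 307 307 307 0 307 307 0 307 307 307 0 307 307 0 307 307; concatenated:

03073073070307307030730730703073070307307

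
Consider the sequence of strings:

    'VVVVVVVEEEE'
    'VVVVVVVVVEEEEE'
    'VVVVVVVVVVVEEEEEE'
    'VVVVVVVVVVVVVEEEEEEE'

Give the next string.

VVVVVVVVVVVVVVVEEEEEEEE

Term n consists of 2n+1 V's, followed by n+1 E's, where the shown terms are n = 3, 4, 5, 6.
At n = 7 the blocks have lengths 15, 8.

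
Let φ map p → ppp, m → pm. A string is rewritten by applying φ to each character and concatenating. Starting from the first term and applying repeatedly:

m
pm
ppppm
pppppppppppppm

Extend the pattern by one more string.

ppppppppppppppppppppppppppppppppppppppppm

Replace each of the 14 characters of pppppppppppppm in place — ppp ppp ppp ppp ppp ppp ppp ppp ppp ppp ppp ppp ppp pm — and concatenate.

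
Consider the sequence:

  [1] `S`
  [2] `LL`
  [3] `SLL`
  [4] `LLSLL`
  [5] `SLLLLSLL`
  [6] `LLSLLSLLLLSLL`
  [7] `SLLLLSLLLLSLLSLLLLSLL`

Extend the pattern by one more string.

Each term (from the third on) is the two preceding terms concatenated in order: term 3 = S·LL = SLL.
The next term joins LLSLLSLLLLSLL and SLLLLSLLLLSLLSLLLLSLL.

LLSLLSLLLLSLLSLLLLSLLLLSLLSLLLLSLL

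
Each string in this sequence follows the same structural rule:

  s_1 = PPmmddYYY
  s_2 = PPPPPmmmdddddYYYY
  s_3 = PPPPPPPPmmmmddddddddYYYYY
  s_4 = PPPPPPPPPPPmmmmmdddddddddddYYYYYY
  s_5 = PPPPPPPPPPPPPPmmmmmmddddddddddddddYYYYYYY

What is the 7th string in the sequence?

PPPPPPPPPPPPPPPPPPPPmmmmmmmmddddddddddddddddddddYYYYYYYYY

Each string has the form P^{3n-1} m^{n+1} d^{3n-1} Y^{n+2} (n = 1, 2, …).
At n = 7 the blocks have lengths 20, 8, 20, 9.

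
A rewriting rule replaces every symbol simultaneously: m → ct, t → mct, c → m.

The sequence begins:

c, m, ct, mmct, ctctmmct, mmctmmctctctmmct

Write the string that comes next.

Rewriting the 16 symbols of mmctmmctctctmmct one by one yields ct ct m mct ct ct m mct m mct m mct ct ct m mct; concatenated:

ctctmmctctctmmctmmctmmctctctmmct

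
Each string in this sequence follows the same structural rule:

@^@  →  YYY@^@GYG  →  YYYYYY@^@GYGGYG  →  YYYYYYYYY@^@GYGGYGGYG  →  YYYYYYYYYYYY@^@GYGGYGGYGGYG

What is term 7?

YYYYYYYYYYYYYYYYYY@^@GYGGYGGYGGYGGYGGYG

Every step adds YYY to the front and GYG to the end of the previous string.
From YYYYYYYYYYYY@^@GYGGYGGYGGYG, 2 further steps: YYYYYYYYYYYY@^@GYGGYGGYGGYG → YYYYYYYYYYYYYYY@^@GYGGYGGYGGYGGYG → (answer).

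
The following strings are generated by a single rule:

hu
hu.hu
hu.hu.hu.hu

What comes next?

Each string is two copies of the previous one joined by '.'.
Doubling hu.hu.hu.hu with '.' between the halves:

hu.hu.hu.hu.hu.hu.hu.hu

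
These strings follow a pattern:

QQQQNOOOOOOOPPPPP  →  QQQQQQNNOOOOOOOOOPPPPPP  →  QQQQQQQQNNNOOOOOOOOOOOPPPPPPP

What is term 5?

Reading off run lengths: Q runs 4, 6, 8; N runs 1, 2, 3; O runs 7, 9, 11; P runs 5, 6, 7 — each is linear in n, where the shown terms are n = 2, 3, 4.
At n = 6 the blocks have lengths 12, 5, 15, 9.

QQQQQQQQQQQQNNNNNOOOOOOOOOOOOOOOPPPPPPPPP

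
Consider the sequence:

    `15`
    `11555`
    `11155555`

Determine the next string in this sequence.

11115555555

Term n consists of n 1's, followed by 2n-1 5's (n = 1, 2, …).
For the next term, n = 4, so the run lengths are 4, 7.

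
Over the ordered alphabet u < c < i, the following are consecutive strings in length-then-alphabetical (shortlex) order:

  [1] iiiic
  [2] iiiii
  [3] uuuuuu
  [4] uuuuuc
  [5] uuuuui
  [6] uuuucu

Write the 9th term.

Stepping forward 3 times from uuuucu: uuuucu → uuuucc → uuuuci, then the target.

uuuuiu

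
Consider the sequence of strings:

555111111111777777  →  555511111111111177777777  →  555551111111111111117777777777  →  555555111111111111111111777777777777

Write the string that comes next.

555555511111111111111111111177777777777777

Term n consists of n 5's, followed by 3n 1's, followed by 2n 7's, where the shown terms are n = 3, 4, 5, 6.
At n = 7 the blocks have lengths 7, 21, 14.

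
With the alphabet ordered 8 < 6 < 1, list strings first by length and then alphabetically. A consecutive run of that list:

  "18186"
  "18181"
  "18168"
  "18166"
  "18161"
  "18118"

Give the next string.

18116

Find the rightmost character of 18118 below 1, bump it to the next letter, and reset everything to its right to 8.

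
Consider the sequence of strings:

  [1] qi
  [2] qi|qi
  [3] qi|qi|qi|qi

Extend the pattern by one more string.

s(k+1) = s(k)·|·s(k) — each term doubles the last with '|' between the halves.
Doubling qi|qi|qi|qi with '|' between the halves:

qi|qi|qi|qi|qi|qi|qi|qi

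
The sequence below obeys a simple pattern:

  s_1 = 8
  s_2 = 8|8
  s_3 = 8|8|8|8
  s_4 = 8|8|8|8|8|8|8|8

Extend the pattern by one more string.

8|8|8|8|8|8|8|8|8|8|8|8|8|8|8|8

Each string is two copies of the previous one joined by '|'.
So the next term is two copies of 8|8|8|8|8|8|8|8 with '|' between the halves.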